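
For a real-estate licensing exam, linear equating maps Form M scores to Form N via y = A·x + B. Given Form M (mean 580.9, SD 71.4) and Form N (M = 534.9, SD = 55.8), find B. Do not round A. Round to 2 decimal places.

80.92

A = SD_Y / SD_X = 55.8 / 71.4 = 0.781513
B = M_Y − A·M_X = 534.9 − 0.781513 × 580.9 = 80.92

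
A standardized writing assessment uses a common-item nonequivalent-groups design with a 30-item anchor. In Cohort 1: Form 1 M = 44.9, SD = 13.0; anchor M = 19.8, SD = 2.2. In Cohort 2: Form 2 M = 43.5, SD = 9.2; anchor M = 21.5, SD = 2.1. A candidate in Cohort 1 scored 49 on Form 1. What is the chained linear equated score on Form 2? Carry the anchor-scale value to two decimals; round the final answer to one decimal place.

Form 1 → anchor (Cohort 1): v = (2.2/13.0)(49 − 44.9) + 19.8 = 20.49
anchor → Form 2 (Cohort 2): y = (9.2/2.1)(20.49 − 21.5) + 43.5 = 39.1

39.1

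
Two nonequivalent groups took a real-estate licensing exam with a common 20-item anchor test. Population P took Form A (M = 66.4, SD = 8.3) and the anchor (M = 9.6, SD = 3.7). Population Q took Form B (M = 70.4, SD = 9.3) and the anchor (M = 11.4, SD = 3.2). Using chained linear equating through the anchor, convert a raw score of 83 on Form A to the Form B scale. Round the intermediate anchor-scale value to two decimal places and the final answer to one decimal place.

Form A → anchor (Population P): v = (3.7/8.3)(83 − 66.4) + 9.6 = 17.00
anchor → Form B (Population Q): y = (9.3/3.2)(17.00 − 11.4) + 70.4 = 86.7

86.7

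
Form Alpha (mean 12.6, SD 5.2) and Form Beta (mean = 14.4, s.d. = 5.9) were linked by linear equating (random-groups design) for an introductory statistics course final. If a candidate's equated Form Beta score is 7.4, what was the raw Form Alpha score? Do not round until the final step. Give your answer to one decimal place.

Invert y = (SD_Y/SD_X)(x − M_X) + M_Y:
x = (SD_X/SD_Y)(y − M_Y) + M_X = (5.2/5.9)(7.4 − 14.4) + 12.6
x = 0.881356 × -7.000 + 12.6 = 6.4

6.4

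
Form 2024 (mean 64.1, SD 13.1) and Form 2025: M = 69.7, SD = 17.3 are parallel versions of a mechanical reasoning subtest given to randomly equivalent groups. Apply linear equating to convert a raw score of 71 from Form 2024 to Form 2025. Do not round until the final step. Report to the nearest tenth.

78.8

Linear equating: y = (SD_Y/SD_X)(x − M_X) + M_Y
y = (17.3/13.1)(71 − 64.1) + 69.7
y = 1.320611 × 6.9 + 69.7 = 9.1122 + 69.7 = 78.8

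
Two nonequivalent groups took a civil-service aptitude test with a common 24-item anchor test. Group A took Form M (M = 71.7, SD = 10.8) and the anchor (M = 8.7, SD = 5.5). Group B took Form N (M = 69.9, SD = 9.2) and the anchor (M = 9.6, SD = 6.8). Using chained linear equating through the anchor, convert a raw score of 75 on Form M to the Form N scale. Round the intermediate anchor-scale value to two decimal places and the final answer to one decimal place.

71.0

Form M → anchor (Group A): v = (5.5/10.8)(75 − 71.7) + 8.7 = 10.38
anchor → Form N (Group B): y = (9.2/6.8)(10.38 − 9.6) + 69.9 = 71.0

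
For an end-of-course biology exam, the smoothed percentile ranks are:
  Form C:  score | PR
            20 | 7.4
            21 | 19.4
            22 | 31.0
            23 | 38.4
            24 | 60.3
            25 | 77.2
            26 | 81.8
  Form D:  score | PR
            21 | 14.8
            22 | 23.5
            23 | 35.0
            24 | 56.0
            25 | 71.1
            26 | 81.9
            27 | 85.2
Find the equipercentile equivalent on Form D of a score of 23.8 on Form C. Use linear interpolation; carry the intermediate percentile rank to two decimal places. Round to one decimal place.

24.0

PR of 23.8 on Form C: 38.4 + (23.8 − 23)/(24 − 23) × (60.3 − 38.4) = 55.92
On Form D, PR 55.92 falls between score 23 (PR 35.0) and 24 (PR 56.0).
Interpolate: 23 + (55.92 − 35.0)/(56.0 − 35.0) × (24 − 23) = 24.0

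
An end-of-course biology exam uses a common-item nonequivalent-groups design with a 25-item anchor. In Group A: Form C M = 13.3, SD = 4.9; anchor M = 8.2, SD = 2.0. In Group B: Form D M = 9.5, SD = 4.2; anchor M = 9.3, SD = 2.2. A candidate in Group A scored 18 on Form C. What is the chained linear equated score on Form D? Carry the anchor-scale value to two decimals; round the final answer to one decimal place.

Form C → anchor (Group A): v = (2.0/4.9)(18 − 13.3) + 8.2 = 10.12
anchor → Form D (Group B): y = (4.2/2.2)(10.12 − 9.3) + 9.5 = 11.1

11.1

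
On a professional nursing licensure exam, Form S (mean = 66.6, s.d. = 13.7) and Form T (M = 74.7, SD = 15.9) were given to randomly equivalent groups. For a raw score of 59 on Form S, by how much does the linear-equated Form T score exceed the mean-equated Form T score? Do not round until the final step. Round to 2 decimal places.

-1.22

Mean-equated: 59 + (74.7 − 66.6) = 67.10
Linear-equated: (15.9/13.7)(59 − 66.6) + 74.7 = 65.880
Difference = 65.880 − 67.10 = -1.22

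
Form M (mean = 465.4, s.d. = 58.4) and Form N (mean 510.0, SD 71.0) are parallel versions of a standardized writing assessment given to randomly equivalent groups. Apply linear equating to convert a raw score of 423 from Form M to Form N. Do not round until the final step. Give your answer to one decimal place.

458.5

Linear equating: y = (SD_Y/SD_X)(x − M_X) + M_Y
y = (71.0/58.4)(423 − 465.4) + 510.0
y = 1.215753 × -42.4 + 510.0 = -51.5479 + 510.0 = 458.5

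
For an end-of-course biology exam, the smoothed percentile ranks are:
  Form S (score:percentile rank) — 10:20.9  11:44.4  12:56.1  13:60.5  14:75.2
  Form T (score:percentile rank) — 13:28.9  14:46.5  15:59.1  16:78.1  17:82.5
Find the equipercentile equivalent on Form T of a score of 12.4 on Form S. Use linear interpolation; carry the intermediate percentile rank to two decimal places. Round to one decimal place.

PR of 12.4 on Form S: 56.1 + (12.4 − 12)/(13 − 12) × (60.5 − 56.1) = 57.86
On Form T, PR 57.86 falls between score 14 (PR 46.5) and 15 (PR 59.1).
Interpolate: 14 + (57.86 − 46.5)/(59.1 − 46.5) × (15 − 14) = 14.9

14.9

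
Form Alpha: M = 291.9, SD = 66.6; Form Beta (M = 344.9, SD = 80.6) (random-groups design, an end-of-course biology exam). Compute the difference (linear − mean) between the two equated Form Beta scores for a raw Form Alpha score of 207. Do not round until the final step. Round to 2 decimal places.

Mean-equated: 207 + (344.9 − 291.9) = 260.00
Linear-equated: (80.6/66.6)(207 − 291.9) + 344.9 = 242.153
Difference = 242.153 − 260.00 = -17.85

-17.85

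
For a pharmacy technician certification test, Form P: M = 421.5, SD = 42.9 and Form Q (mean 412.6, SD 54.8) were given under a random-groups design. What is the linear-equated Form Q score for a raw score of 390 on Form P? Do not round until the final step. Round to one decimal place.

Linear equating: y = (SD_Y/SD_X)(x − M_X) + M_Y
y = (54.8/42.9)(390 − 421.5) + 412.6
y = 1.277389 × -31.5 + 412.6 = -40.2378 + 412.6 = 372.4

372.4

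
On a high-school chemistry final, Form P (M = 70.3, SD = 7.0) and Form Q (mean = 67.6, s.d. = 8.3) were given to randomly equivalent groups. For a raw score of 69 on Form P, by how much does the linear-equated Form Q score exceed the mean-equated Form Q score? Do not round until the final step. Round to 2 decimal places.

-0.24

Mean-equated: 69 + (67.6 − 70.3) = 66.30
Linear-equated: (8.3/7.0)(69 − 70.3) + 67.6 = 66.059
Difference = 66.059 − 66.30 = -0.24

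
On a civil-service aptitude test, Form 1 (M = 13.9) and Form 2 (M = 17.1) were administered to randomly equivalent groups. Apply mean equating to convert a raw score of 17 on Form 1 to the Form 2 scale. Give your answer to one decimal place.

20.2

Mean equating: y = x + (M_Y − M_X) = 17 + (17.1 − 13.9) = 20.2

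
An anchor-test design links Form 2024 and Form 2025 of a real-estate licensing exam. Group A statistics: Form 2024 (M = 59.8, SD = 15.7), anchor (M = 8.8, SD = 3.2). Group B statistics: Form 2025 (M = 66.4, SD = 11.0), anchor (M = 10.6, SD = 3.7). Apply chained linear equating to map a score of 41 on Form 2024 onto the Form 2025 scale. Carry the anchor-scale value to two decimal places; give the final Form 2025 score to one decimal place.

49.7

Form 2024 → anchor (Group A): v = (3.2/15.7)(41 − 59.8) + 8.8 = 4.97
anchor → Form 2025 (Group B): y = (11.0/3.7)(4.97 − 10.6) + 66.4 = 49.7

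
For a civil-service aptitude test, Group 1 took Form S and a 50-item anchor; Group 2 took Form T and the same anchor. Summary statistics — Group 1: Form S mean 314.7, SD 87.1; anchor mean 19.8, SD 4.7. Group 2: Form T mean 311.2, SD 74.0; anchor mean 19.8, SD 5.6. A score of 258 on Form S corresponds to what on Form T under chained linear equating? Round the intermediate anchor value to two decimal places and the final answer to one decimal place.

270.8

Form S → anchor (Group 1): v = (4.7/87.1)(258 − 314.7) + 19.8 = 16.74
anchor → Form T (Group 2): y = (74.0/5.6)(16.74 − 19.8) + 311.2 = 270.8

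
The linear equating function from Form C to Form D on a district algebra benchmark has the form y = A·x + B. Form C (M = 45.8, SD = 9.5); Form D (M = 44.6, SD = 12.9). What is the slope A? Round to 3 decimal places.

A = SD_Y / SD_X = 12.9 / 9.5 = 1.358

1.358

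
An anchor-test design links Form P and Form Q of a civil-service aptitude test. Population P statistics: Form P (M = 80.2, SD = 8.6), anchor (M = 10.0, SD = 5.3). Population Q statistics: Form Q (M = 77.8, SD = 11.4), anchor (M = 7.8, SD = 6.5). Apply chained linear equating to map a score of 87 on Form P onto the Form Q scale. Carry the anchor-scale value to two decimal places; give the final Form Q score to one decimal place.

Form P → anchor (Population P): v = (5.3/8.6)(87 − 80.2) + 10.0 = 14.19
anchor → Form Q (Population Q): y = (11.4/6.5)(14.19 − 7.8) + 77.8 = 89.0

89.0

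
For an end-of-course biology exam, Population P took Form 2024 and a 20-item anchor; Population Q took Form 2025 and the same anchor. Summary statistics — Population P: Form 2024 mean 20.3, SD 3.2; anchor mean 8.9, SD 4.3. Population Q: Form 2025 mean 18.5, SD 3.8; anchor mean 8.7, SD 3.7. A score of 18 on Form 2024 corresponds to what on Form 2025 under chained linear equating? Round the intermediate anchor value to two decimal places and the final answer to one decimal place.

Form 2024 → anchor (Population P): v = (4.3/3.2)(18 − 20.3) + 8.9 = 5.81
anchor → Form 2025 (Population Q): y = (3.8/3.7)(5.81 − 8.7) + 18.5 = 15.5

15.5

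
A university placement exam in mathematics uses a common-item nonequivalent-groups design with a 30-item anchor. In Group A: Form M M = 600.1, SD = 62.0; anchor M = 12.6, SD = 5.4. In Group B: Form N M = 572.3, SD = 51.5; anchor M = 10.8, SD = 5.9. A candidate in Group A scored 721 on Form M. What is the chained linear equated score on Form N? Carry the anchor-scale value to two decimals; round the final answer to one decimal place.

Form M → anchor (Group A): v = (5.4/62.0)(721 − 600.1) + 12.6 = 23.13
anchor → Form N (Group B): y = (51.5/5.9)(23.13 − 10.8) + 572.3 = 679.9

679.9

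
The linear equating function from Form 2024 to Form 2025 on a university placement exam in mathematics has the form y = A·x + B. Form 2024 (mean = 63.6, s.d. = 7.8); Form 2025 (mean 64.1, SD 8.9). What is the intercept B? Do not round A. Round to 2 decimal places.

-8.47

A = SD_Y / SD_X = 8.9 / 7.8 = 1.141026
B = M_Y − A·M_X = 64.1 − 1.141026 × 63.6 = -8.47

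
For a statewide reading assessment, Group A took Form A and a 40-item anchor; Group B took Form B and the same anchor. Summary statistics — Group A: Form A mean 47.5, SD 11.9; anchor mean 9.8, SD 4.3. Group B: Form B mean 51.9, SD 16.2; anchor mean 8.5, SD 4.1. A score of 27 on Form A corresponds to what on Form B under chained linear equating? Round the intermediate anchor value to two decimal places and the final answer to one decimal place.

Form A → anchor (Group A): v = (4.3/11.9)(27 − 47.5) + 9.8 = 2.39
anchor → Form B (Group B): y = (16.2/4.1)(2.39 − 8.5) + 51.9 = 27.8

27.8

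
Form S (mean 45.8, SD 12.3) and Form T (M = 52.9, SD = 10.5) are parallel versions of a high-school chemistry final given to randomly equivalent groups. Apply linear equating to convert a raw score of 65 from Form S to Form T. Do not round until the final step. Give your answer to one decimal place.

69.3

Linear equating: y = (SD_Y/SD_X)(x − M_X) + M_Y
y = (10.5/12.3)(65 − 45.8) + 52.9
y = 0.853659 × 19.2 + 52.9 = 16.3902 + 52.9 = 69.3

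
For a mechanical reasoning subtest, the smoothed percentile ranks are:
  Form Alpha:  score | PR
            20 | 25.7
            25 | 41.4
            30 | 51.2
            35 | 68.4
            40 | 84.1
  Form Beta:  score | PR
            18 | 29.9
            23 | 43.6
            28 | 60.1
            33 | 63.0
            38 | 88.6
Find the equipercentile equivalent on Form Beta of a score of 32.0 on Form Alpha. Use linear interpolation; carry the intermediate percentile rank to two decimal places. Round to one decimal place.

PR of 32.0 on Form Alpha: 51.2 + (32.0 − 30)/(35 − 30) × (68.4 − 51.2) = 58.08
On Form Beta, PR 58.08 falls between score 23 (PR 43.6) and 28 (PR 60.1).
Interpolate: 23 + (58.08 − 43.6)/(60.1 − 43.6) × (28 − 23) = 27.4

27.4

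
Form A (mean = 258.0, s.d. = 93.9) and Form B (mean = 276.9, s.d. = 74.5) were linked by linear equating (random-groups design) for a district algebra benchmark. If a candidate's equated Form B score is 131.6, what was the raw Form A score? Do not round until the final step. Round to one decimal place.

74.9

Invert y = (SD_Y/SD_X)(x − M_X) + M_Y:
x = (SD_X/SD_Y)(y − M_Y) + M_X = (93.9/74.5)(131.6 − 276.9) + 258.0
x = 1.260403 × -145.300 + 258.0 = 74.9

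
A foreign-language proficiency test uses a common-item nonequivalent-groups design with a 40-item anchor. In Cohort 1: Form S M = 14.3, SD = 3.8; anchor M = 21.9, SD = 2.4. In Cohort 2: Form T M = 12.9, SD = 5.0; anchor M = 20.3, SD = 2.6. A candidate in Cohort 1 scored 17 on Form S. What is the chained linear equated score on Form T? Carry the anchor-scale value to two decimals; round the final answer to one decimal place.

Form S → anchor (Cohort 1): v = (2.4/3.8)(17 − 14.3) + 21.9 = 23.61
anchor → Form T (Cohort 2): y = (5.0/2.6)(23.61 − 20.3) + 12.9 = 19.3

19.3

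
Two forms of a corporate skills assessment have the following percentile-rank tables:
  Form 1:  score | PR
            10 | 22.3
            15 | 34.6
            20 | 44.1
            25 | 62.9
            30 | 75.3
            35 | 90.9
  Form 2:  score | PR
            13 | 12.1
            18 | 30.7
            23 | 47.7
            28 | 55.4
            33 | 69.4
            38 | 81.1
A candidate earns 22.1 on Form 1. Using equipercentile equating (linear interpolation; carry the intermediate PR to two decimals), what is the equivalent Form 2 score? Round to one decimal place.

25.8

PR of 22.1 on Form 1: 44.1 + (22.1 − 20)/(25 − 20) × (62.9 − 44.1) = 52.00
On Form 2, PR 52.00 falls between score 23 (PR 47.7) and 28 (PR 55.4).
Interpolate: 23 + (52.00 − 47.7)/(55.4 − 47.7) × (28 − 23) = 25.8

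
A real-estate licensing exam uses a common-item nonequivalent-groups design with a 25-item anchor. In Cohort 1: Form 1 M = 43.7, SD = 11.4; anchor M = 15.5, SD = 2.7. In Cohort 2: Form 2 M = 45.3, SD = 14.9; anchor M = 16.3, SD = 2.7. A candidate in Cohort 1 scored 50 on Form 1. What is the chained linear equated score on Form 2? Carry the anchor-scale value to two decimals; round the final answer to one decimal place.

49.1

Form 1 → anchor (Cohort 1): v = (2.7/11.4)(50 − 43.7) + 15.5 = 16.99
anchor → Form 2 (Cohort 2): y = (14.9/2.7)(16.99 − 16.3) + 45.3 = 49.1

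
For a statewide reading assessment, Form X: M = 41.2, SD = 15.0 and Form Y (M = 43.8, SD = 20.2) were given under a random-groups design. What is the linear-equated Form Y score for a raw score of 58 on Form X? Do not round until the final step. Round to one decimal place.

Linear equating: y = (SD_Y/SD_X)(x − M_X) + M_Y
y = (20.2/15.0)(58 − 41.2) + 43.8
y = 1.346667 × 16.8 + 43.8 = 22.6240 + 43.8 = 66.4

66.4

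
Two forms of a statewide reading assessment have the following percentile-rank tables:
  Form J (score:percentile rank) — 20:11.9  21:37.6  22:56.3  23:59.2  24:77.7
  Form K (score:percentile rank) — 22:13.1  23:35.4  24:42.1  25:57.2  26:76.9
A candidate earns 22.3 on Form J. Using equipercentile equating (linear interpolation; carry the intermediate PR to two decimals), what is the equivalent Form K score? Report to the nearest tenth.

PR of 22.3 on Form J: 56.3 + (22.3 − 22)/(23 − 22) × (59.2 − 56.3) = 57.17
On Form K, PR 57.17 falls between score 24 (PR 42.1) and 25 (PR 57.2).
Interpolate: 24 + (57.17 − 42.1)/(57.2 − 42.1) × (25 − 24) = 25.0

25.0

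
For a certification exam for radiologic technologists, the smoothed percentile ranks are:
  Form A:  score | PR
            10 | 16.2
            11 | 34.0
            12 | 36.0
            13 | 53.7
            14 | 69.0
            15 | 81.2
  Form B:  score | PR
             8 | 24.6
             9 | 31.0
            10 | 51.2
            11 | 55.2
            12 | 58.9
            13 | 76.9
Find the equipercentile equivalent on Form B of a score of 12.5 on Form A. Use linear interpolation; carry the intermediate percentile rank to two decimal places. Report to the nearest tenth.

PR of 12.5 on Form A: 36.0 + (12.5 − 12)/(13 − 12) × (53.7 − 36.0) = 44.85
On Form B, PR 44.85 falls between score 9 (PR 31.0) and 10 (PR 51.2).
Interpolate: 9 + (44.85 − 31.0)/(51.2 − 31.0) × (10 − 9) = 9.7

9.7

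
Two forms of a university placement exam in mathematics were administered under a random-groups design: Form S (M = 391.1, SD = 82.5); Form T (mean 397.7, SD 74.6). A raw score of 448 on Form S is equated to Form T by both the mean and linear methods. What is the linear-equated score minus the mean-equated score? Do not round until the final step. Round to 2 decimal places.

Mean-equated: 448 + (397.7 − 391.1) = 454.60
Linear-equated: (74.6/82.5)(448 − 391.1) + 397.7 = 449.151
Difference = 449.151 − 454.60 = -5.45

-5.45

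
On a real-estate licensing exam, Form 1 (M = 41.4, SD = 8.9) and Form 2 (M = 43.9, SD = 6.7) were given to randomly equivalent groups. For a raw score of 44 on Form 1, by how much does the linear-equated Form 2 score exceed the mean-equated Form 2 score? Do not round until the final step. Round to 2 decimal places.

-0.64

Mean-equated: 44 + (43.9 − 41.4) = 46.50
Linear-equated: (6.7/8.9)(44 − 41.4) + 43.9 = 45.857
Difference = 45.857 − 46.50 = -0.64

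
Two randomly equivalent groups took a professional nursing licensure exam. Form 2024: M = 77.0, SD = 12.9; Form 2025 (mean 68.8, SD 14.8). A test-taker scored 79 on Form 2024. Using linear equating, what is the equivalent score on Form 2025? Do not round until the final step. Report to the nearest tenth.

Linear equating: y = (SD_Y/SD_X)(x − M_X) + M_Y
y = (14.8/12.9)(79 − 77.0) + 68.8
y = 1.147287 × 2.0 + 68.8 = 2.2946 + 68.8 = 71.1

71.1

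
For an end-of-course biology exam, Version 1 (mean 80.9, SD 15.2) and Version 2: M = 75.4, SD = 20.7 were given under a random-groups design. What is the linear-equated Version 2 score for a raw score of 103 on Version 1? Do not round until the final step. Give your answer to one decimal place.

105.5

Linear equating: y = (SD_Y/SD_X)(x − M_X) + M_Y
y = (20.7/15.2)(103 − 80.9) + 75.4
y = 1.361842 × 22.1 + 75.4 = 30.0967 + 75.4 = 105.5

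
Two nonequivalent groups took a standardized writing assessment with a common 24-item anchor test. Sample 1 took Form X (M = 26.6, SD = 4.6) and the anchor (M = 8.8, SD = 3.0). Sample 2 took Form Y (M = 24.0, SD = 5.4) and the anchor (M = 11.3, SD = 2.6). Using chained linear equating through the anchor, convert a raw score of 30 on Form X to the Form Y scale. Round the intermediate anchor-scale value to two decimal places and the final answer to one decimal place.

23.4

Form X → anchor (Sample 1): v = (3.0/4.6)(30 − 26.6) + 8.8 = 11.02
anchor → Form Y (Sample 2): y = (5.4/2.6)(11.02 − 11.3) + 24.0 = 23.4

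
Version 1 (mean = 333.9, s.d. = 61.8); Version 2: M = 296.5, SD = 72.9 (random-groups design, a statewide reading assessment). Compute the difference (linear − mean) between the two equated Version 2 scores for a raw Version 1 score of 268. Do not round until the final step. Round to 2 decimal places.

-11.84

Mean-equated: 268 + (296.5 − 333.9) = 230.60
Linear-equated: (72.9/61.8)(268 − 333.9) + 296.5 = 218.764
Difference = 218.764 − 230.60 = -11.84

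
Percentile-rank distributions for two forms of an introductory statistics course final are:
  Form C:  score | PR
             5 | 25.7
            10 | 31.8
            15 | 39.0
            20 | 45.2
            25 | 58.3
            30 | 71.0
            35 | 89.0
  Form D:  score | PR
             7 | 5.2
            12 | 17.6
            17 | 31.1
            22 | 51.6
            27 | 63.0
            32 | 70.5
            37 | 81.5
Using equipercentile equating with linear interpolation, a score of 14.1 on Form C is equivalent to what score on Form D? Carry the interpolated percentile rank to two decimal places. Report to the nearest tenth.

18.6

PR of 14.1 on Form C: 31.8 + (14.1 − 10)/(15 − 10) × (39.0 − 31.8) = 37.70
On Form D, PR 37.70 falls between score 17 (PR 31.1) and 22 (PR 51.6).
Interpolate: 17 + (37.70 − 31.1)/(51.6 − 31.1) × (22 − 17) = 18.6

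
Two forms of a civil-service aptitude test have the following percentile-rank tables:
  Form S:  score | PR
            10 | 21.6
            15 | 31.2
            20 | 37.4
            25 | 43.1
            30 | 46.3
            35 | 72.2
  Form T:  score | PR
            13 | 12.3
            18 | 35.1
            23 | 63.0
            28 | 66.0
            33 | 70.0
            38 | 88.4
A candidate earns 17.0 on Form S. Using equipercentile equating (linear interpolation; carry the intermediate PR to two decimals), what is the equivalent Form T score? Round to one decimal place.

PR of 17.0 on Form S: 31.2 + (17.0 − 15)/(20 − 15) × (37.4 − 31.2) = 33.68
On Form T, PR 33.68 falls between score 13 (PR 12.3) and 18 (PR 35.1).
Interpolate: 13 + (33.68 − 12.3)/(35.1 − 12.3) × (18 − 13) = 17.7

17.7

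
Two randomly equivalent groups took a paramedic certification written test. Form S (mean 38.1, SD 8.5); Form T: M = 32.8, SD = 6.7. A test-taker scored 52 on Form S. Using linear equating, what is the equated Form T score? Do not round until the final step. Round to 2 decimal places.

Linear equating: y = (SD_Y/SD_X)(x − M_X) + M_Y
y = (6.7/8.5)(52 − 38.1) + 32.8
y = 0.788235 × 13.9 + 32.8 = 10.9565 + 32.8 = 43.76

43.76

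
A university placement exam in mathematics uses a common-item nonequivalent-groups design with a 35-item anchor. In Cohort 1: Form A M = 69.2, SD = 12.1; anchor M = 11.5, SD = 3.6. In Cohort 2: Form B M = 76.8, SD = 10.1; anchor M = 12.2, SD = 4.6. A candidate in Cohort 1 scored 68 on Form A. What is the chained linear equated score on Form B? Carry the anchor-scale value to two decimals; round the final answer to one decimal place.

Form A → anchor (Cohort 1): v = (3.6/12.1)(68 − 69.2) + 11.5 = 11.14
anchor → Form B (Cohort 2): y = (10.1/4.6)(11.14 − 12.2) + 76.8 = 74.5

74.5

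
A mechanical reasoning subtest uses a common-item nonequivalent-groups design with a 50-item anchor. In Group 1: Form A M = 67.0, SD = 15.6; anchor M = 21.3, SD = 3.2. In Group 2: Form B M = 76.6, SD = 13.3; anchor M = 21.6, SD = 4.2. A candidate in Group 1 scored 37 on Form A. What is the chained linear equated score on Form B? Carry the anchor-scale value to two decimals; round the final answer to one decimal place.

56.2

Form A → anchor (Group 1): v = (3.2/15.6)(37 − 67.0) + 21.3 = 15.15
anchor → Form B (Group 2): y = (13.3/4.2)(15.15 − 21.6) + 76.6 = 56.2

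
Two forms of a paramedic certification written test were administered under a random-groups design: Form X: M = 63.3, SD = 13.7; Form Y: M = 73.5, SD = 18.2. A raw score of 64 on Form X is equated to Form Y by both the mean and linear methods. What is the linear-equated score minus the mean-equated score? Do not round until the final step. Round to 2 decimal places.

0.23

Mean-equated: 64 + (73.5 − 63.3) = 74.20
Linear-equated: (18.2/13.7)(64 − 63.3) + 73.5 = 74.430
Difference = 74.430 − 74.20 = 0.23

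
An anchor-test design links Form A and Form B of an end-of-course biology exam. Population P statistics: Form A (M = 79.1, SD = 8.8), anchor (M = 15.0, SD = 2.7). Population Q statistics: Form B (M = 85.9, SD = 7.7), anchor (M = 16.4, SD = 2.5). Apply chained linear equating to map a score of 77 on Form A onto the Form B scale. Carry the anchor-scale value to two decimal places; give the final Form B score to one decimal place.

Form A → anchor (Population P): v = (2.7/8.8)(77 − 79.1) + 15.0 = 14.36
anchor → Form B (Population Q): y = (7.7/2.5)(14.36 − 16.4) + 85.9 = 79.6

79.6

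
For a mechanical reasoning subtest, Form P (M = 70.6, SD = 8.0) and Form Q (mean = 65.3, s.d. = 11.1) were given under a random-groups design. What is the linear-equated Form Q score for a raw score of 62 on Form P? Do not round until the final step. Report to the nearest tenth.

Linear equating: y = (SD_Y/SD_X)(x − M_X) + M_Y
y = (11.1/8.0)(62 − 70.6) + 65.3
y = 1.387500 × -8.6 + 65.3 = -11.9325 + 65.3 = 53.4

53.4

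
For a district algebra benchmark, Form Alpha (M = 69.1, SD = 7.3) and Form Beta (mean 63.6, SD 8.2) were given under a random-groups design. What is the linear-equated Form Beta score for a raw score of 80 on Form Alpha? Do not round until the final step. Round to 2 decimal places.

Linear equating: y = (SD_Y/SD_X)(x − M_X) + M_Y
y = (8.2/7.3)(80 − 69.1) + 63.6
y = 1.123288 × 10.9 + 63.6 = 12.2438 + 63.6 = 75.84

75.84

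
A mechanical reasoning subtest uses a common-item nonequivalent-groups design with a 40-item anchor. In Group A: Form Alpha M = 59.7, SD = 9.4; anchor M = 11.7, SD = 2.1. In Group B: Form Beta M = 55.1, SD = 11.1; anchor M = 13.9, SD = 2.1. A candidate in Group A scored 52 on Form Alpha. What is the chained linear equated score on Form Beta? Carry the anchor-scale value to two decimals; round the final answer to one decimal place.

34.4

Form Alpha → anchor (Group A): v = (2.1/9.4)(52 − 59.7) + 11.7 = 9.98
anchor → Form Beta (Group B): y = (11.1/2.1)(9.98 − 13.9) + 55.1 = 34.4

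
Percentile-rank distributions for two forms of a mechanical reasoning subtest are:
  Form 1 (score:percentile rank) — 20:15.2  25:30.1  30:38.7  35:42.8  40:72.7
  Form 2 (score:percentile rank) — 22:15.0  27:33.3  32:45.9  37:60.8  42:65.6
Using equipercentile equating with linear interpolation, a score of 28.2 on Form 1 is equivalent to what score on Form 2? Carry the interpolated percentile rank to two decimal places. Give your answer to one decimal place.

27.9

PR of 28.2 on Form 1: 30.1 + (28.2 − 25)/(30 − 25) × (38.7 − 30.1) = 35.60
On Form 2, PR 35.60 falls between score 27 (PR 33.3) and 32 (PR 45.9).
Interpolate: 27 + (35.60 − 33.3)/(45.9 − 33.3) × (32 − 27) = 27.9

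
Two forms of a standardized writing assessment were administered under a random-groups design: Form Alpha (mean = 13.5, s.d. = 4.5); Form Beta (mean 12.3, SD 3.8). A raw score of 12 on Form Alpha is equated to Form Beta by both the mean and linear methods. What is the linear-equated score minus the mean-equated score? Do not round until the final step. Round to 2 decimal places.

Mean-equated: 12 + (12.3 − 13.5) = 10.80
Linear-equated: (3.8/4.5)(12 − 13.5) + 12.3 = 11.033
Difference = 11.033 − 10.80 = 0.23

0.23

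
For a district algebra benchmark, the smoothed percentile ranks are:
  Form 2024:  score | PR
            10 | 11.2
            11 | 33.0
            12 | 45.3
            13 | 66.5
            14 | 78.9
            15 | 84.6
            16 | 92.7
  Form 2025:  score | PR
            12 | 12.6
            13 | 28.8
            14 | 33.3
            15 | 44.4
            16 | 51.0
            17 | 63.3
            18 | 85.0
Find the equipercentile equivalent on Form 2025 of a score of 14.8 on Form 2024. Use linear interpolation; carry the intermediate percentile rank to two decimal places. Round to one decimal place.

PR of 14.8 on Form 2024: 78.9 + (14.8 − 14)/(15 − 14) × (84.6 − 78.9) = 83.46
On Form 2025, PR 83.46 falls between score 17 (PR 63.3) and 18 (PR 85.0).
Interpolate: 17 + (83.46 − 63.3)/(85.0 − 63.3) × (18 − 17) = 17.9

17.9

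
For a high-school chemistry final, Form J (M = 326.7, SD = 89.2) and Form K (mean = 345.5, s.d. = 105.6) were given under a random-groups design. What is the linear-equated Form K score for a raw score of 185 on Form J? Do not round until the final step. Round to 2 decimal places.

Linear equating: y = (SD_Y/SD_X)(x − M_X) + M_Y
y = (105.6/89.2)(185 − 326.7) + 345.5
y = 1.183857 × -141.7 + 345.5 = -167.7525 + 345.5 = 177.75

177.75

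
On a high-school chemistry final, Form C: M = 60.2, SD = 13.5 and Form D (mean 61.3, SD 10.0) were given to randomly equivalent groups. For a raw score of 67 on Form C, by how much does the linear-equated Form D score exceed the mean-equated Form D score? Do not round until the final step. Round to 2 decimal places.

Mean-equated: 67 + (61.3 − 60.2) = 68.10
Linear-equated: (10.0/13.5)(67 − 60.2) + 61.3 = 66.337
Difference = 66.337 − 68.10 = -1.76

-1.76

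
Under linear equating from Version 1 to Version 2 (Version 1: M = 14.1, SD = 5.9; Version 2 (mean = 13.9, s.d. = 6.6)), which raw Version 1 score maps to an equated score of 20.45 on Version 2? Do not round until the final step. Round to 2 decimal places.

19.96

Invert y = (SD_Y/SD_X)(x − M_X) + M_Y:
x = (SD_X/SD_Y)(y − M_Y) + M_X = (5.9/6.6)(20.45 − 13.9) + 14.1
x = 0.893939 × 6.550 + 14.1 = 19.96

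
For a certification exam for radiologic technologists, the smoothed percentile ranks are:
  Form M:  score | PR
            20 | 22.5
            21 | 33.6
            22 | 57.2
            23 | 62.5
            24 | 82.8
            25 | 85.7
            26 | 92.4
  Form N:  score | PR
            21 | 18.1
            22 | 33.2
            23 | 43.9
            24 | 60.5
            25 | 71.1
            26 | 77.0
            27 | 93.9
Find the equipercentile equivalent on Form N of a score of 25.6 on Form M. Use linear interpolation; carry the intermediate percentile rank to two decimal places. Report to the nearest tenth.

PR of 25.6 on Form M: 85.7 + (25.6 − 25)/(26 − 25) × (92.4 − 85.7) = 89.72
On Form N, PR 89.72 falls between score 26 (PR 77.0) and 27 (PR 93.9).
Interpolate: 26 + (89.72 − 77.0)/(93.9 − 77.0) × (27 − 26) = 26.8

26.8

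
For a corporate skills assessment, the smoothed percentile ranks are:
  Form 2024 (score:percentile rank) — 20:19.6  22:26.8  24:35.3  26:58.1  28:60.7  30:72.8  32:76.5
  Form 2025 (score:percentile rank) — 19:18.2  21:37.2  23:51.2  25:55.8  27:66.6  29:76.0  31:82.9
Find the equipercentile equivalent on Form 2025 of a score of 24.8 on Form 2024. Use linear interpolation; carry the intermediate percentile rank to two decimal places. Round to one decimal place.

PR of 24.8 on Form 2024: 35.3 + (24.8 − 24)/(26 − 24) × (58.1 − 35.3) = 44.42
On Form 2025, PR 44.42 falls between score 21 (PR 37.2) and 23 (PR 51.2).
Interpolate: 21 + (44.42 − 37.2)/(51.2 − 37.2) × (23 − 21) = 22.0

22.0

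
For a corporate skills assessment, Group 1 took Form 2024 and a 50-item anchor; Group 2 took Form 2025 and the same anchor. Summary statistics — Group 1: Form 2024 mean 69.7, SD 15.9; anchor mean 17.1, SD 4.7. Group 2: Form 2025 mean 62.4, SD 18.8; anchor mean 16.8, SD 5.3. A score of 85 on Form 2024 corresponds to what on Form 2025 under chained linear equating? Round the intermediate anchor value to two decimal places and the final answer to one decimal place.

Form 2024 → anchor (Group 1): v = (4.7/15.9)(85 − 69.7) + 17.1 = 21.62
anchor → Form 2025 (Group 2): y = (18.8/5.3)(21.62 − 16.8) + 62.4 = 79.5

79.5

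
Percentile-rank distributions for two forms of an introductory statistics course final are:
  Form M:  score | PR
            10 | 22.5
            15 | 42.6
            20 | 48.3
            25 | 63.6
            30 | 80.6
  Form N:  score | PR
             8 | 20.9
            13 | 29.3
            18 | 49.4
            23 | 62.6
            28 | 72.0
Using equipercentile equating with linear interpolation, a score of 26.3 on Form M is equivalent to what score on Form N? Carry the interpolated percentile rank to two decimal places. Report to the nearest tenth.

PR of 26.3 on Form M: 63.6 + (26.3 − 25)/(30 − 25) × (80.6 − 63.6) = 68.02
On Form N, PR 68.02 falls between score 23 (PR 62.6) and 28 (PR 72.0).
Interpolate: 23 + (68.02 − 62.6)/(72.0 − 62.6) × (28 − 23) = 25.9

25.9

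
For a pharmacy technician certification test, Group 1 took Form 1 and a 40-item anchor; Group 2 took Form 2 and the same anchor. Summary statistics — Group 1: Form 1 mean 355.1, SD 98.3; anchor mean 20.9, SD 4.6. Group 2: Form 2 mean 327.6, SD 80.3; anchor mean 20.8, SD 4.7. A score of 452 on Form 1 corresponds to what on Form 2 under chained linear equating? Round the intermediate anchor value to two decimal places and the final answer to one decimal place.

406.7

Form 1 → anchor (Group 1): v = (4.6/98.3)(452 − 355.1) + 20.9 = 25.43
anchor → Form 2 (Group 2): y = (80.3/4.7)(25.43 − 20.8) + 327.6 = 406.7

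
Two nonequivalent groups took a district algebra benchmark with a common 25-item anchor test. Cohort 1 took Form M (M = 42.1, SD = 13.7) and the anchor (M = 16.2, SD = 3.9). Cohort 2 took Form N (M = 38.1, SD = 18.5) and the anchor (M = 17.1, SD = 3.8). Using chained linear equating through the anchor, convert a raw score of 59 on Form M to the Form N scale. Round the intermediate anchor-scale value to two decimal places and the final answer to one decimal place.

57.1

Form M → anchor (Cohort 1): v = (3.9/13.7)(59 − 42.1) + 16.2 = 21.01
anchor → Form N (Cohort 2): y = (18.5/3.8)(21.01 − 17.1) + 38.1 = 57.1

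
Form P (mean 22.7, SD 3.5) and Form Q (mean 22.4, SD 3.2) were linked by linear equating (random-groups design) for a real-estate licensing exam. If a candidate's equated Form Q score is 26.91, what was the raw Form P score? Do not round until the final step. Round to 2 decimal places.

27.63

Invert y = (SD_Y/SD_X)(x − M_X) + M_Y:
x = (SD_X/SD_Y)(y − M_Y) + M_X = (3.5/3.2)(26.91 − 22.4) + 22.7
x = 1.093750 × 4.510 + 22.7 = 27.63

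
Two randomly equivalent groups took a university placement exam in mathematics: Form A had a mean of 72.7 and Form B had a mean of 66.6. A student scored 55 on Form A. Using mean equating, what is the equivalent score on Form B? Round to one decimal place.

48.9

Mean equating: y = x + (M_Y − M_X) = 55 + (66.6 − 72.7) = 48.9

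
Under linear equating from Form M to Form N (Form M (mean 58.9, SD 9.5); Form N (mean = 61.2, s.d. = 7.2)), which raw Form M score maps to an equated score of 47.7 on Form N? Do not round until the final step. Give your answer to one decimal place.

41.1

Invert y = (SD_Y/SD_X)(x − M_X) + M_Y:
x = (SD_X/SD_Y)(y − M_Y) + M_X = (9.5/7.2)(47.7 − 61.2) + 58.9
x = 1.319444 × -13.500 + 58.9 = 41.1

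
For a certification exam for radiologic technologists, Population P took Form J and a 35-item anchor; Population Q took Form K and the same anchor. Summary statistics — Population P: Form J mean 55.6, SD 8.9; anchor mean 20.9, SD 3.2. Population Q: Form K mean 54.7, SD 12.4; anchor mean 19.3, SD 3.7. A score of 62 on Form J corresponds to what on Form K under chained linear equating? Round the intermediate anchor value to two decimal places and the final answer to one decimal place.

67.8

Form J → anchor (Population P): v = (3.2/8.9)(62 − 55.6) + 20.9 = 23.20
anchor → Form K (Population Q): y = (12.4/3.7)(23.20 − 19.3) + 54.7 = 67.8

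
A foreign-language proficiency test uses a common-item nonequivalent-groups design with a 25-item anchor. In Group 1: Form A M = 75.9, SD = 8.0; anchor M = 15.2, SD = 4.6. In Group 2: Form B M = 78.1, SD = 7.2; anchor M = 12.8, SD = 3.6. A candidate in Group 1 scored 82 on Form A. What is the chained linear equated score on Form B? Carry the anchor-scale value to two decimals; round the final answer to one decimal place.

89.9

Form A → anchor (Group 1): v = (4.6/8.0)(82 − 75.9) + 15.2 = 18.71
anchor → Form B (Group 2): y = (7.2/3.6)(18.71 − 12.8) + 78.1 = 89.9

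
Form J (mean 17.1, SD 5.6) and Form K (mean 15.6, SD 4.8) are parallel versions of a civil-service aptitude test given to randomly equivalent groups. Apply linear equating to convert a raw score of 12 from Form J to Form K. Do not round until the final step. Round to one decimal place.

Linear equating: y = (SD_Y/SD_X)(x − M_X) + M_Y
y = (4.8/5.6)(12 − 17.1) + 15.6
y = 0.857143 × -5.1 + 15.6 = -4.3714 + 15.6 = 11.2

11.2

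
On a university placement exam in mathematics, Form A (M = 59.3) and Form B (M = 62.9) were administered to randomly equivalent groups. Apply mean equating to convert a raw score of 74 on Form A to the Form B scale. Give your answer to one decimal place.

Mean equating: y = x + (M_Y − M_X) = 74 + (62.9 − 59.3) = 77.6

77.6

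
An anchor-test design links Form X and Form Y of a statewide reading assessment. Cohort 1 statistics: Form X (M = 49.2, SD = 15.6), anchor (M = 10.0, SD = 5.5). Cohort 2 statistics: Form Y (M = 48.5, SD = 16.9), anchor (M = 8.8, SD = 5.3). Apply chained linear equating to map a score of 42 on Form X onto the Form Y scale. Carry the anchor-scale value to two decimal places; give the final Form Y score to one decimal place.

Form X → anchor (Cohort 1): v = (5.5/15.6)(42 − 49.2) + 10.0 = 7.46
anchor → Form Y (Cohort 2): y = (16.9/5.3)(7.46 − 8.8) + 48.5 = 44.2

44.2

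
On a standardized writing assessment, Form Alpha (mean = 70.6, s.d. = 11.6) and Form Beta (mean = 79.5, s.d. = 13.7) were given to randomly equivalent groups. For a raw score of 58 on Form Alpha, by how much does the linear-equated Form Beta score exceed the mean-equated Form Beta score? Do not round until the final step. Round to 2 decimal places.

Mean-equated: 58 + (79.5 − 70.6) = 66.90
Linear-equated: (13.7/11.6)(58 − 70.6) + 79.5 = 64.619
Difference = 64.619 − 66.90 = -2.28

-2.28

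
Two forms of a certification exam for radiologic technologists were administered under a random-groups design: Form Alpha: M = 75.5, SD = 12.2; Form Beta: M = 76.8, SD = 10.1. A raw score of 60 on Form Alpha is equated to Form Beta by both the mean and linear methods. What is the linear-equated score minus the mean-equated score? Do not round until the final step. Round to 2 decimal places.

Mean-equated: 60 + (76.8 − 75.5) = 61.30
Linear-equated: (10.1/12.2)(60 − 75.5) + 76.8 = 63.968
Difference = 63.968 − 61.30 = 2.67

2.67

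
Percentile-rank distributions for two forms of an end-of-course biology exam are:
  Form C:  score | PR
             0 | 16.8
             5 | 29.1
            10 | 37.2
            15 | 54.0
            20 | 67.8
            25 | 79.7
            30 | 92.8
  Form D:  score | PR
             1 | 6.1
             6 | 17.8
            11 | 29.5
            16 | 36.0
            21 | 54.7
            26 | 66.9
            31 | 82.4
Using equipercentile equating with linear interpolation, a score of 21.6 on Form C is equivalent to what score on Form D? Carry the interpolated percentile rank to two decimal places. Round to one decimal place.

PR of 21.6 on Form C: 67.8 + (21.6 − 20)/(25 − 20) × (79.7 − 67.8) = 71.61
On Form D, PR 71.61 falls between score 26 (PR 66.9) and 31 (PR 82.4).
Interpolate: 26 + (71.61 − 66.9)/(82.4 − 66.9) × (31 − 26) = 27.5

27.5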